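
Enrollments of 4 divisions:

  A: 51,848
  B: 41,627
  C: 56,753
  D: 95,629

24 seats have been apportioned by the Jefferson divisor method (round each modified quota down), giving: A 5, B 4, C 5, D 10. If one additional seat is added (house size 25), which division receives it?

C

Priority for the next seat is population ÷ (current seats + 1).
Priorities: A 8641.333, B 8325.400, C 9458.833, D 8693.545.
Highest priority: C.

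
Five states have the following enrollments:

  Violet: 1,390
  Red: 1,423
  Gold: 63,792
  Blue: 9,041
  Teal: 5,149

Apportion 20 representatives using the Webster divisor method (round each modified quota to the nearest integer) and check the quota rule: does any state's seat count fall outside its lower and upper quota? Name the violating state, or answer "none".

Gold

Standard quotas: Violet 0.344, Red 0.352, Gold 15.791, Blue 2.238, Teal 1.275.
Webster allocation: Violet 0, Red 0, Gold 17, Blue 2, Teal 1.
Gold has quota 15.791 (lower 15, upper 16) but receives 17 — outside the quota interval.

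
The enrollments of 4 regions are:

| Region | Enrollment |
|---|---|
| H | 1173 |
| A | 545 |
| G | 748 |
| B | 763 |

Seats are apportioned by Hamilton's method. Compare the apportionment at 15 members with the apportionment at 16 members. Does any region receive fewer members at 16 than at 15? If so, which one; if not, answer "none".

At 15 seats: H 5, A 3, G 3, B 4.
At 16 seats: H 6, A 2, G 4, B 4.
A drops from 3 to 2.

A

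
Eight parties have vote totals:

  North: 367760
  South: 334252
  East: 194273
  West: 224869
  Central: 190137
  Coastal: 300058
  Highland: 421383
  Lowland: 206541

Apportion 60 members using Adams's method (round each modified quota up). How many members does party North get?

Standard divisor 2239273/60 ≈ 37321.217; standard quotas: North 9.854, South 8.956, East 5.205, West 6.025, Central 5.095, Coastal 8.040, Highland 11.291, Lowland 5.534.
Rounding up gives 10, 9, 6, 7, 6, 9, 12, 6 = 65 seats, so the divisor must be adjusted.
With modified divisor 39900: modified quotas North 9.217, South 8.377, East 4.869, West 5.636, Central 4.765, Coastal 7.520, Highland 10.561, Lowland 5.176.
Rounding up: North 10, South 9, East 5, West 6, Central 5, Coastal 8, Highland 11, Lowland 6 (total 60).
North receives 10.

10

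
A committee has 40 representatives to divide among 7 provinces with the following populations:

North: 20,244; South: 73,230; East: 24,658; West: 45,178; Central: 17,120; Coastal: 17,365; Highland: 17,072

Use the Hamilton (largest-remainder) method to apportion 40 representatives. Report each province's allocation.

The standard divisor is 214867/40 ≈ 5371.675.
Standard quotas: North 3.7687, South 13.6326, East 4.5904, West 8.4104, Central 3.1871, Coastal 3.2327, Highland 3.1782.
Lower quotas: North 3, South 13, East 4, West 8, Central 3, Coastal 3, Highland 3 (sum 37, leaving 3 seats).
Remainders in descending order: North 0.7687, South 0.6326, East 0.5904, West 0.4104, Coastal 0.2327, Central 0.1871, Highland 0.1782.
The surplus seats go to North, South, East.

North 4; South 14; East 5; West 8; Central 3; Coastal 3; Highland 3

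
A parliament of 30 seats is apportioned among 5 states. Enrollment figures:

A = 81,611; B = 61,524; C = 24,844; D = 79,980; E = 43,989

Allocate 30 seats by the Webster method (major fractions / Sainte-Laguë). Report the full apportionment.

A 8; B 6; C 3; D 8; E 5

Standard divisor 291948/30 ≈ 9731.6; standard quotas: A 8.386, B 6.322, C 2.553, D 8.219, E 4.520.
Rounding to the nearest integer gives A 8, B 6, C 3, D 8, E 5 — total 30, matching the house size, so no adjustment is needed.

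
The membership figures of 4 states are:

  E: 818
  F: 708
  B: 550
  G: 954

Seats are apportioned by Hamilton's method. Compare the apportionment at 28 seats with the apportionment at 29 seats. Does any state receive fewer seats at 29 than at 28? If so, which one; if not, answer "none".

none

At 28 seats: E 8, F 6, B 5, G 9.
At 29 seats: E 8, F 7, B 5, G 9.
No state's allocation decreased.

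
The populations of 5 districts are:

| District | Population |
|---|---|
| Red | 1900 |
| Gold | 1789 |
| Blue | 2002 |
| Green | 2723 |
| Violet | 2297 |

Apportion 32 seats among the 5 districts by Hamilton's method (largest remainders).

Red 6; Gold 5; Blue 6; Green 8; Violet 7

Total 10711; standard divisor 10711/32 ≈ 334.719.
Standard quotas: Red 5.676, Gold 5.345, Blue 5.981, Green 8.135, Violet 6.862.
Lower quotas: Red 5, Gold 5, Blue 5, Green 8, Violet 6 (sum 29, leaving 3 seats).
Remainders in descending order: Blue 0.981, Violet 0.862, Red 0.676, Gold 0.345, Green 0.135.
The surplus seats go to Blue, Violet, Red.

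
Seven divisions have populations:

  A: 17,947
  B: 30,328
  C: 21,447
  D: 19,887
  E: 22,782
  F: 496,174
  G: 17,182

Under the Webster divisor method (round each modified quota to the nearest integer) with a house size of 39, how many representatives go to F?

32

Standard divisor 625747/39 ≈ 16044.795; standard quotas: A 1.119, B 1.890, C 1.337, D 1.239, E 1.420, F 30.924, G 1.071.
Rounding to the nearest integer gives 1, 2, 1, 1, 1, 31, 1 = 38 seats, so the divisor must be adjusted.
With modified divisor 15500: modified quotas A 1.158, B 1.957, C 1.384, D 1.283, E 1.470, F 32.011, G 1.109.
Rounding to the nearest integer: A 1, B 2, C 1, D 1, E 1, F 32, G 1 (total 39).
F receives 32.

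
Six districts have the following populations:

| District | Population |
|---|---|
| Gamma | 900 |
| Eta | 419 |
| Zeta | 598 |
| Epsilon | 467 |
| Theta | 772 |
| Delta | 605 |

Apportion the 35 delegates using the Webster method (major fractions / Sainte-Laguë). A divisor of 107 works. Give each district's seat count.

Gamma: 8, Eta: 4, Zeta: 6, Epsilon: 4, Theta: 7, Delta: 6

With modified divisor 107: modified quotas Gamma 8.411, Eta 3.916, Zeta 5.589, Epsilon 4.364, Theta 7.215, Delta 5.654.
Rounding to the nearest integer: Gamma 8, Eta 4, Zeta 6, Epsilon 4, Theta 7, Delta 6 (total 35).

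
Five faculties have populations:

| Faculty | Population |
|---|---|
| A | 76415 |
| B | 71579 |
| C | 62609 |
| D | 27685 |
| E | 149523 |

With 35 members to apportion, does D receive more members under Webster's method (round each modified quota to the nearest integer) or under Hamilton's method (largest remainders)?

Webster: A 7, B 6, C 6, D 2, E 14.
Hamilton: A 7, B 6, C 6, D 3, E 13.
D gets 2 under Webster and 3 under Hamilton.

Hamilton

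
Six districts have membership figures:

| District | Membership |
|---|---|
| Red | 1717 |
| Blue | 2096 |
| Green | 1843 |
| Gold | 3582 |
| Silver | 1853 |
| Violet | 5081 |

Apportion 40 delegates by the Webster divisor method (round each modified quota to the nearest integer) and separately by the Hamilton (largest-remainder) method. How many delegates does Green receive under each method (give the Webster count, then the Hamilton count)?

Webster: Red 4, Blue 5, Green 5, Gold 9, Silver 5, Violet 12.
Hamilton: Red 4, Blue 5, Green 4, Gold 9, Silver 5, Violet 13.
Green gets 5 under Webster and 4 under Hamilton.

5 and 4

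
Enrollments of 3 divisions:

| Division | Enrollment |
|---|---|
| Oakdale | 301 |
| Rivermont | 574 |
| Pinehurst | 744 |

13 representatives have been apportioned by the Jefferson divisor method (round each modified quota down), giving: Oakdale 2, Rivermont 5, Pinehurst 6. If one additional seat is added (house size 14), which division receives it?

Pinehurst

Priority for the next seat is population ÷ (current seats + 1).
Priorities: Oakdale 100.333, Rivermont 95.667, Pinehurst 106.286.
Highest priority: Pinehurst.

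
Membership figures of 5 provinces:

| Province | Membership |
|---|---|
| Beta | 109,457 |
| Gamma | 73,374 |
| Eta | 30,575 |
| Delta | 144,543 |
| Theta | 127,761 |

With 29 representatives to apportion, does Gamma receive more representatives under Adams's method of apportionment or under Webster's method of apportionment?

Adams: Beta 6, Gamma 5, Eta 2, Delta 8, Theta 8.
Webster: Beta 6, Gamma 4, Eta 2, Delta 9, Theta 8.
Gamma gets 5 under Adams and 4 under Webster.

Adams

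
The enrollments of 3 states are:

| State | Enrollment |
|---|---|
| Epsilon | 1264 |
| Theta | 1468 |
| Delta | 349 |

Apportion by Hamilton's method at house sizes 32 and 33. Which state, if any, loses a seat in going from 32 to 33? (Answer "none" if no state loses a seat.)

At 32 seats: Epsilon 13, Theta 15, Delta 4.
At 33 seats: Epsilon 13, Theta 16, Delta 4.
No state's allocation decreased.

none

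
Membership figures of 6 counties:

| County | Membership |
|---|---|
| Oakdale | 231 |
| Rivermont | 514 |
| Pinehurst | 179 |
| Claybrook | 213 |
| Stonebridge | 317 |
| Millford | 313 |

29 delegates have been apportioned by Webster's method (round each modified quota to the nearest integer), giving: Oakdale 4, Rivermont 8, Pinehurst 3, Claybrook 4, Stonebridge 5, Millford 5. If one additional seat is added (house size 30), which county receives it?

Priority for the next seat is population ÷ (current seats + 0.5).
Priorities: Oakdale 51.333, Rivermont 60.471, Pinehurst 51.143, Claybrook 47.333, Stonebridge 57.636, Millford 56.909.
Highest priority: Rivermont.

Rivermont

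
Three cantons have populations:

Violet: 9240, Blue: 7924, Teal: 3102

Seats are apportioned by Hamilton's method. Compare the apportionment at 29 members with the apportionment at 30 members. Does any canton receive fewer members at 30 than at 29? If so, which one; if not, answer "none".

Teal

At 29 seats: Violet 13, Blue 11, Teal 5.
At 30 seats: Violet 14, Blue 12, Teal 4.
Teal drops from 5 to 4.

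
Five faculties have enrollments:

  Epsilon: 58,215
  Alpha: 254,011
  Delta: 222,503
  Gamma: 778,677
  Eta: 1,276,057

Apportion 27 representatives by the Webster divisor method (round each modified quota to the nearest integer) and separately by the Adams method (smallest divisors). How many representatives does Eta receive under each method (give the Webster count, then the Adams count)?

Webster: Epsilon 1, Alpha 3, Delta 2, Gamma 8, Eta 13.
Adams: Epsilon 1, Alpha 3, Delta 3, Gamma 8, Eta 12.
Eta gets 13 under Webster and 12 under Adams.

13 and 12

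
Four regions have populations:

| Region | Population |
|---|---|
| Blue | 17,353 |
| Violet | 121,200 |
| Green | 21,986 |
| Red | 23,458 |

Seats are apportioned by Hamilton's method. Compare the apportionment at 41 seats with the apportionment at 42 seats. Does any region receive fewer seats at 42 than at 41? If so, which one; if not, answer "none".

none

At 41 seats: Blue 4, Violet 27, Green 5, Red 5.
At 42 seats: Blue 4, Violet 28, Green 5, Red 5.
No region's allocation decreased.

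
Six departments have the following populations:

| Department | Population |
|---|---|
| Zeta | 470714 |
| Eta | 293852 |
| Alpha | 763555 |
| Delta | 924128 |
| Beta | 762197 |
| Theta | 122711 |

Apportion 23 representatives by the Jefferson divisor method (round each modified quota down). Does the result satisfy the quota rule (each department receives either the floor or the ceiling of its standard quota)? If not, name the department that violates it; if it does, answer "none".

Standard quotas: Zeta 3.244, Eta 2.025, Alpha 5.262, Delta 6.369, Beta 5.253, Theta 0.846.
Jefferson allocation: Zeta 3, Eta 2, Alpha 6, Delta 7, Beta 5, Theta 0.
Every allocation lies between the lower and upper quota.

none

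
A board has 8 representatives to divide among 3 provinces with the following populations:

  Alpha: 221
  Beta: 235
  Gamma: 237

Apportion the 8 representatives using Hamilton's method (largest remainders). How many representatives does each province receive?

Total 693; standard divisor 693/8 ≈ 86.625.
Standard quotas: Alpha 2.551, Beta 2.713, Gamma 2.736.
Lower quotas: Alpha 2, Beta 2, Gamma 2 (sum 6, leaving 2 seats).
Remainders in descending order: Gamma 0.736, Beta 0.713, Alpha 0.551.
Largest remainders: Gamma, Beta receive the extra seats.

Alpha 2, Beta 3, Gamma 3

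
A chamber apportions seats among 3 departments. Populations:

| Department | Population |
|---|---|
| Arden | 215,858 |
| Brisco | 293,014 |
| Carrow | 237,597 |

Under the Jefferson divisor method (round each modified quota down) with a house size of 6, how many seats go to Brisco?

2

Standard divisor 746469/6 ≈ 124411.5; standard quotas: Arden 1.735, Brisco 2.355, Carrow 1.910.
Rounding down gives 1, 2, 1 = 4 seats, so the divisor must be adjusted.
With modified divisor 102800: modified quotas Arden 2.100, Brisco 2.850, Carrow 2.311.
Rounding down: Arden 2, Brisco 2, Carrow 2 (total 6).
Brisco receives 2.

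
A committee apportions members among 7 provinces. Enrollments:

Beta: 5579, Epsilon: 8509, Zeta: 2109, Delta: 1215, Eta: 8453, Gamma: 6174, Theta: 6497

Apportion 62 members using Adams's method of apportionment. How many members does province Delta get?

2

Standard divisor 38536/62 ≈ 621.548; standard quotas: Beta 8.976, Epsilon 13.690, Zeta 3.393, Delta 1.955, Eta 13.600, Gamma 9.933, Theta 10.453.
Rounding up gives 9, 14, 4, 2, 14, 10, 11 = 64 seats, so the divisor must be adjusted.
With modified divisor 652: modified quotas Beta 8.557, Epsilon 13.051, Zeta 3.235, Delta 1.863, Eta 12.965, Gamma 9.469, Theta 9.965.
Rounding up: Beta 9, Epsilon 14, Zeta 4, Delta 2, Eta 13, Gamma 10, Theta 10 (total 62).
Delta receives 2.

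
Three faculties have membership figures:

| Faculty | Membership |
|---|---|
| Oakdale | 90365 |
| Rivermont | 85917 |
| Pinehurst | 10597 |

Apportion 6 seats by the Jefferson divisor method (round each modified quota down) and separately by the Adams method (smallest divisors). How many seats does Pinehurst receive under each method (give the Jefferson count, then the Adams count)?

0 and 1

Jefferson: Oakdale 3, Rivermont 3, Pinehurst 0.
Adams: Oakdale 3, Rivermont 2, Pinehurst 1.
Pinehurst gets 0 under Jefferson and 1 under Adams.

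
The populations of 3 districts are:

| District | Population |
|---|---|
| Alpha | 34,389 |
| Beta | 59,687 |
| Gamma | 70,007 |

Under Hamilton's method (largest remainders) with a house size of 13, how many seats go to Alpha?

Total 164083; standard divisor 164083/13 ≈ 12621.769.
Standard quotas: Alpha 2.7246, Beta 4.7289, Gamma 5.5465.
Lower quotas: Alpha 2, Beta 4, Gamma 5 (sum 11, leaving 2 seats).
Remainders in descending order: Beta 0.7289, Alpha 0.7246, Gamma 0.5465.
The surplus seats go to Beta, Alpha.
Alpha receives 3.

3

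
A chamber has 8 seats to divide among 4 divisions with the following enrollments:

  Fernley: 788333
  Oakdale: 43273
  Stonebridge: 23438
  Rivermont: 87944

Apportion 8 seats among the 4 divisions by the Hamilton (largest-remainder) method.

Fernley 7, Oakdale 0, Stonebridge 0, Rivermont 1

Total 942988; standard divisor 942988/8 ≈ 117873.5.
Standard quotas: Fernley 6.6880, Oakdale 0.3671, Stonebridge 0.1988, Rivermont 0.7461.
Lower quotas: Fernley 6, Oakdale 0, Stonebridge 0, Rivermont 0 (sum 6, leaving 2 seats).
Remainders in descending order: Rivermont 0.7461, Fernley 0.6880, Oakdale 0.3671, Stonebridge 0.1988.
The surplus seats go to Rivermont, Fernley.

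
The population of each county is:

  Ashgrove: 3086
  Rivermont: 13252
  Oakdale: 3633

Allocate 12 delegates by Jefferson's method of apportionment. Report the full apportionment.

Standard divisor 19971/12 ≈ 1664.25; standard quotas: Ashgrove 1.854, Rivermont 7.963, Oakdale 2.183.
Rounding down gives 1, 7, 2 = 10 seats, so the divisor must be adjusted.
With modified divisor 1500: modified quotas Ashgrove 2.057, Rivermont 8.835, Oakdale 2.422.
Rounding down: Ashgrove 2, Rivermont 8, Oakdale 2 (total 12).

Ashgrove: 2; Rivermont: 8; Oakdale: 2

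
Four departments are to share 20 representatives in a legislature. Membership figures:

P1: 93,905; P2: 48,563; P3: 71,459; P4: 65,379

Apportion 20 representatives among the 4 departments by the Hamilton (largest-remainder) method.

Standard divisor: 279306 ÷ 20 ≈ 13965.3.
Standard quotas: P1 6.7242, P2 3.4774, P3 5.1169, P4 4.6815.
Lower quotas: P1 6, P2 3, P3 5, P4 4 (sum 18, leaving 2 seats).
Remainders in descending order: P1 0.7242, P4 0.6815, P2 0.4774, P3 0.1169.
The surplus seats go to P1, P4.

P1 7, P2 3, P3 5, P4 5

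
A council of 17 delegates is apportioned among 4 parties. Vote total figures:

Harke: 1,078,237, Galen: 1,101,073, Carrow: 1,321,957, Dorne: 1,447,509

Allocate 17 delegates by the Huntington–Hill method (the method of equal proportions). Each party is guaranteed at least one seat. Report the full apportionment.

With divisor 303429: modified quotas Harke 3.554, Galen 3.629, Carrow 4.357, Dorne 4.771.
Geometric-mean thresholds: Harke √(3·4)=3.464, Galen √(3·4)=3.464, Carrow √(4·5)=4.472, Dorne √(4·5)=4.472.
Each quota rounded against its threshold gives Harke 4, Galen 4, Carrow 4, Dorne 5 (total 17).

Harke 4, Galen 4, Carrow 4, Dorne 5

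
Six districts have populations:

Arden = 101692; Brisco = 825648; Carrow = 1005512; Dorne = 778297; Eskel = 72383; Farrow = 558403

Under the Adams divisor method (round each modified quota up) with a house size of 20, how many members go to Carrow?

Standard divisor 3341935/20 ≈ 167096.75; standard quotas: Arden 0.609, Brisco 4.941, Carrow 6.018, Dorne 4.658, Eskel 0.433, Farrow 3.342.
Rounding up gives 1, 5, 7, 5, 1, 4 = 23 seats, so the divisor must be adjusted.
With modified divisor 197800: modified quotas Arden 0.514, Brisco 4.174, Carrow 5.083, Dorne 3.935, Eskel 0.366, Farrow 2.823.
Rounding up: Arden 1, Brisco 5, Carrow 6, Dorne 4, Eskel 1, Farrow 3 (total 20).
Carrow receives 6.

6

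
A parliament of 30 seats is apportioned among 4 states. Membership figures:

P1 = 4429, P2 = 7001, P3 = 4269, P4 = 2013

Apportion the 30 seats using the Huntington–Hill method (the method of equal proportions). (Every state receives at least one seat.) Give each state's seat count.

P1 8; P2 12; P3 7; P4 3

With divisor 586: modified quotas P1 7.558, P2 11.947, P3 7.285, P4 3.435.
Geometric-mean thresholds: P1 √(7·8)=7.483, P2 √(11·12)=11.489, P3 √(7·8)=7.483, P4 √(3·4)=3.464.
Each quota rounded against its threshold gives P1 8, P2 12, P3 7, P4 3 (total 30).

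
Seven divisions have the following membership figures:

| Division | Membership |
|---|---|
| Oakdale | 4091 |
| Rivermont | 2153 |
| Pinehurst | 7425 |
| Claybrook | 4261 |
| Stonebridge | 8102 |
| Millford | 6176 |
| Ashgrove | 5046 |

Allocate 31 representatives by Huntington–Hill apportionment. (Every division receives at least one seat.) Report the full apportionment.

With divisor 1206: modified quotas Oakdale 3.392, Rivermont 1.785, Pinehurst 6.157, Claybrook 3.533, Stonebridge 6.718, Millford 5.121, Ashgrove 4.184.
Geometric-mean thresholds: Oakdale √(3·4)=3.464, Rivermont √(1·2)=1.414, Pinehurst √(6·7)=6.481, Claybrook √(3·4)=3.464, Stonebridge √(6·7)=6.481, Millford √(5·6)=5.477, Ashgrove √(4·5)=4.472.
Each quota rounded against its threshold gives Oakdale 3, Rivermont 2, Pinehurst 6, Claybrook 4, Stonebridge 7, Millford 5, Ashgrove 4 (total 31).

Oakdale 3, Rivermont 2, Pinehurst 6, Claybrook 4, Stonebridge 7, Millford 5, Ashgrove 4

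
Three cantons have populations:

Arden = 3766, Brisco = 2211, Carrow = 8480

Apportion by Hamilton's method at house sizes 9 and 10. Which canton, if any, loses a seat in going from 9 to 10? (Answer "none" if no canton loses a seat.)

At 9 seats: Arden 2, Brisco 2, Carrow 5.
At 10 seats: Arden 3, Brisco 1, Carrow 6.
Brisco drops from 2 to 1.

Brisco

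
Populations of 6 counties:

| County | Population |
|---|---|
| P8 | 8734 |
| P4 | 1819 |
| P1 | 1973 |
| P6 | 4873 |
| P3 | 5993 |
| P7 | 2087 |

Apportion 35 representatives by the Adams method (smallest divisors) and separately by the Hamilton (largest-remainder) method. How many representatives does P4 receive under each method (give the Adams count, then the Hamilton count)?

Adams: P8 11, P4 3, P1 3, P6 7, P3 8, P7 3.
Hamilton: P8 12, P4 2, P1 3, P6 7, P3 8, P7 3.
P4 gets 3 under Adams and 2 under Hamilton.

3 and 2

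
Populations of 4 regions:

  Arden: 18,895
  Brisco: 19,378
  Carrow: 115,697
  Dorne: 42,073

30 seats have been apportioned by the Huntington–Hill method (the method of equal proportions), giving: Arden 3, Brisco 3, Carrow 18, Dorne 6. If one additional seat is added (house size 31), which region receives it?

Priority for the next seat is population ÷ (√(s·(s+1))).
Priorities: Arden 5454.517, Brisco 5593.947, Carrow 6256.177, Dorne 6492.005.
Highest priority: Dorne.

Dorne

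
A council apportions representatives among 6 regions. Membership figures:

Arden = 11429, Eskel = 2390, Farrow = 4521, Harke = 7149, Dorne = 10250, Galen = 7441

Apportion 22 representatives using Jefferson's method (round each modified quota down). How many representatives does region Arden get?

Standard divisor 43180/22 ≈ 1962.727; standard quotas: Arden 5.823, Eskel 1.218, Farrow 2.303, Harke 3.642, Dorne 5.222, Galen 3.791.
Rounding down gives 5, 1, 2, 3, 5, 3 = 19 seats, so the divisor must be adjusted.
With modified divisor 1750: modified quotas Arden 6.531, Eskel 1.366, Farrow 2.583, Harke 4.085, Dorne 5.857, Galen 4.252.
Rounding down: Arden 6, Eskel 1, Farrow 2, Harke 4, Dorne 5, Galen 4 (total 22).
Arden receives 6.

6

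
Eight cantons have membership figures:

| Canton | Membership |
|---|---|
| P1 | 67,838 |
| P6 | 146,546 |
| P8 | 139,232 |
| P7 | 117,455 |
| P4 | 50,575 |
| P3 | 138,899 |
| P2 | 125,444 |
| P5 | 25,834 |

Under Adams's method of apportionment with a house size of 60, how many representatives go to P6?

11

Standard divisor 811823/60 ≈ 13530.383; standard quotas: P1 5.014, P6 10.831, P8 10.290, P7 8.681, P4 3.738, P3 10.266, P2 9.271, P5 1.909.
Rounding up gives 6, 11, 11, 9, 4, 11, 10, 2 = 64 seats, so the divisor must be adjusted.
With modified divisor 14300: modified quotas P1 4.744, P6 10.248, P8 9.737, P7 8.214, P4 3.537, P3 9.713, P2 8.772, P5 1.807.
Rounding up: P1 5, P6 11, P8 10, P7 9, P4 4, P3 10, P2 9, P5 2 (total 60).
P6 receives 11.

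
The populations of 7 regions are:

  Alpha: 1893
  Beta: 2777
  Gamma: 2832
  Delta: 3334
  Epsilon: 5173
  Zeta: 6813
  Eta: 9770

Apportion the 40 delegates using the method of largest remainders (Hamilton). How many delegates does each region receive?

Standard divisor: 32592 ÷ 40 ≈ 814.8.
Standard quotas: Alpha 2.3233, Beta 3.4082, Gamma 3.4757, Delta 4.0918, Epsilon 6.3488, Zeta 8.3616, Eta 11.9907.
Lower quotas: Alpha 2, Beta 3, Gamma 3, Delta 4, Epsilon 6, Zeta 8, Eta 11 (sum 37, leaving 3 seats).
Remainders in descending order: Eta 0.9907, Gamma 0.4757, Beta 0.4082, Zeta 0.3616, Epsilon 0.3488, Alpha 0.3233, Delta 0.0918.
The surplus seats go to Eta, Gamma, Beta.

Alpha 2; Beta 4; Gamma 4; Delta 4; Epsilon 6; Zeta 8; Eta 12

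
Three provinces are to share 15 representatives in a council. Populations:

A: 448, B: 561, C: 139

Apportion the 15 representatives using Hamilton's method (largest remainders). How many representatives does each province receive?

Standard divisor: 1148 ÷ 15 ≈ 76.533.
Standard quotas: A 5.854, B 7.330, C 1.816.
Lower quotas: A 5, B 7, C 1 (sum 13, leaving 2 seats).
Remainders in descending order: A 0.854, C 0.816, B 0.330.
The surplus seats go to A, C.

A 6; B 7; C 2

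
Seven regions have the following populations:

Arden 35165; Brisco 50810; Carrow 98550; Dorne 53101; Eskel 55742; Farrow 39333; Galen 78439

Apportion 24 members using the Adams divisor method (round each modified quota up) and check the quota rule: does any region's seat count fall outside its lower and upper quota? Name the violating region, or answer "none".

none

Standard quotas: Arden 2.053, Brisco 2.966, Carrow 5.753, Dorne 3.100, Eskel 3.254, Farrow 2.296, Galen 4.579.
Adams allocation: Arden 2, Brisco 3, Carrow 6, Dorne 3, Eskel 3, Farrow 3, Galen 4.
Every allocation lies between the lower and upper quota.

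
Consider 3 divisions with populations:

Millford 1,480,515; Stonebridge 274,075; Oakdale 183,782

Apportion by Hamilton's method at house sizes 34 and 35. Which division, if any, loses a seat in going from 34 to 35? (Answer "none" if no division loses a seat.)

none

At 34 seats: Millford 26, Stonebridge 5, Oakdale 3.
At 35 seats: Millford 27, Stonebridge 5, Oakdale 3.
No division's allocation decreased.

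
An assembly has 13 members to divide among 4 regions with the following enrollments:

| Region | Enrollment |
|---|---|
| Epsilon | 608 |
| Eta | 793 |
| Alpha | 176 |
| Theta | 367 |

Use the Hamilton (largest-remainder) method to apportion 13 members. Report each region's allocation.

Epsilon 4, Eta 5, Alpha 1, Theta 3

The standard divisor is 1944/13 ≈ 149.538.
Standard quotas: Epsilon 4.066, Eta 5.303, Alpha 1.177, Theta 2.454.
Lower quotas: Epsilon 4, Eta 5, Alpha 1, Theta 2 (sum 12, leaving 1 seat).
Remainders in descending order: Theta 0.454, Eta 0.303, Alpha 0.177, Epsilon 0.066.
The surplus seat goes to Theta.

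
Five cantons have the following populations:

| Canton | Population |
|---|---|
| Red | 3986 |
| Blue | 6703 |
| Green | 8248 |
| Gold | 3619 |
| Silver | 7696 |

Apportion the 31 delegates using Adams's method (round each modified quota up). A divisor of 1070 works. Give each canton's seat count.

Red 4, Blue 7, Green 8, Gold 4, Silver 8

With modified divisor 1070: modified quotas Red 3.725, Blue 6.264, Green 7.708, Gold 3.382, Silver 7.193.
Rounding up: Red 4, Blue 7, Green 8, Gold 4, Silver 8 (total 31).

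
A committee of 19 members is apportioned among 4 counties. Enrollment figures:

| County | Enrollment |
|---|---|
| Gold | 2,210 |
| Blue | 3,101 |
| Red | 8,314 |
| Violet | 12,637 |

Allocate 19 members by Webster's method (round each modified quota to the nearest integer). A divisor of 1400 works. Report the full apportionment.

Gold: 2, Blue: 2, Red: 6, Violet: 9

With modified divisor 1400: modified quotas Gold 1.579, Blue 2.215, Red 5.939, Violet 9.026.
Rounding to the nearest integer: Gold 2, Blue 2, Red 6, Violet 9 (total 19).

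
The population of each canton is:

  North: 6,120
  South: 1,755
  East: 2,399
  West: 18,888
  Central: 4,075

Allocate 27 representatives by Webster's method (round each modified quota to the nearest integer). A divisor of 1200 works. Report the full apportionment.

With modified divisor 1200: modified quotas North 5.100, South 1.462, East 1.999, West 15.740, Central 3.396.
Rounding to the nearest integer: North 5, South 1, East 2, West 16, Central 3 (total 27).

North 5, South 1, East 2, West 16, Central 3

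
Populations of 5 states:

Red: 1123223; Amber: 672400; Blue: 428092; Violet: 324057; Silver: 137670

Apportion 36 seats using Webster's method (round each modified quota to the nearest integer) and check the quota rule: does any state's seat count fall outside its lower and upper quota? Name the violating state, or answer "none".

none

Standard quotas: Red 15.057, Amber 9.014, Blue 5.739, Violet 4.344, Silver 1.846.
Webster allocation: Red 15, Amber 9, Blue 6, Violet 4, Silver 2.
Every allocation lies between the lower and upper quota.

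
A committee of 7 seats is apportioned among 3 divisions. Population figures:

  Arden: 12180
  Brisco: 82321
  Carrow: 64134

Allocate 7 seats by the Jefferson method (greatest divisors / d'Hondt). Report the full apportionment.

Arden=0, Brisco=4, Carrow=3

Standard divisor 158635/7 ≈ 22662.143; standard quotas: Arden 0.537, Brisco 3.633, Carrow 2.830.
Rounding down gives 0, 3, 2 = 5 seats, so the divisor must be adjusted.
With modified divisor 18500: modified quotas Arden 0.658, Brisco 4.450, Carrow 3.467.
Rounding down: Arden 0, Brisco 4, Carrow 3 (total 7).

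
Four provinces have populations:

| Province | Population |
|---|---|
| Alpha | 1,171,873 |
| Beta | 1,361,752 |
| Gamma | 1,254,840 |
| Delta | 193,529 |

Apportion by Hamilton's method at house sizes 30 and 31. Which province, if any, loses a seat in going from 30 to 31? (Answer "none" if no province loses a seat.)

At 30 seats: Alpha 9, Beta 10, Gamma 9, Delta 2.
At 31 seats: Alpha 9, Beta 11, Gamma 10, Delta 1.
Delta drops from 2 to 1.

Delta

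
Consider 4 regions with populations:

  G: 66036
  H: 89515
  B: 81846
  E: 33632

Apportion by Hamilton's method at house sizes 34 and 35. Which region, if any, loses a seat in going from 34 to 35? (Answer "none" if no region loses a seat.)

G

At 34 seats: G 9, H 11, B 10, E 4.
At 35 seats: G 8, H 12, B 11, E 4.
G drops from 9 to 8.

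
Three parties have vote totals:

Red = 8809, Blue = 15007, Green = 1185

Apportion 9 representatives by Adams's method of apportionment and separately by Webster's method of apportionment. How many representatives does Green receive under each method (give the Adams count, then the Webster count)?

1 and 0

Adams: Red 3, Blue 5, Green 1.
Webster: Red 3, Blue 6, Green 0.
Green gets 1 under Adams and 0 under Webster.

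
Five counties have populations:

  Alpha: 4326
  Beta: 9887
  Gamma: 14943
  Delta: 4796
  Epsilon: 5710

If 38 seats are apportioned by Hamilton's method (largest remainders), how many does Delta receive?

The standard divisor is 39662/38 ≈ 1043.737.
Standard quotas: Alpha 4.1447, Beta 9.4727, Gamma 14.3168, Delta 4.5950, Epsilon 5.4707.
Lower quotas: Alpha 4, Beta 9, Gamma 14, Delta 4, Epsilon 5 (sum 36, leaving 2 seats).
Remainders in descending order: Delta 0.5950, Beta 0.4727, Epsilon 0.4707, Gamma 0.3168, Alpha 0.1447.
Largest remainders: Delta, Beta receive the extra seats.
Delta receives 5.

5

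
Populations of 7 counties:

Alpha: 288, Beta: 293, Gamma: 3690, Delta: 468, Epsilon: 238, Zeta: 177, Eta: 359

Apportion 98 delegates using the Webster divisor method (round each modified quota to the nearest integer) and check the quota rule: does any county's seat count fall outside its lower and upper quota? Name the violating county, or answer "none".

Gamma

Standard quotas: Alpha 5.120, Beta 5.208, Gamma 65.594, Delta 8.319, Epsilon 4.231, Zeta 3.146, Eta 6.382.
Webster allocation: Alpha 5, Beta 5, Gamma 67, Delta 8, Epsilon 4, Zeta 3, Eta 6.
Gamma has quota 65.594 (lower 65, upper 66) but receives 67 — outside the quota interval.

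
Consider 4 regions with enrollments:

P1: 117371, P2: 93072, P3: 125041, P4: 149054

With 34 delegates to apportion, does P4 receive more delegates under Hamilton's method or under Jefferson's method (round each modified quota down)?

Hamilton: P1 8, P2 7, P3 9, P4 10.
Jefferson: P1 8, P2 6, P3 9, P4 11.
P4 gets 10 under Hamilton and 11 under Jefferson.

Jefferson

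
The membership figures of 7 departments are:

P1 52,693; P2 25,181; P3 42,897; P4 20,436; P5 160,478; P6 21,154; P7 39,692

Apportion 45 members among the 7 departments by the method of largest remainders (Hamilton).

P1: 7, P2: 3, P3: 5, P4: 2, P5: 20, P6: 3, P7: 5

The standard divisor is 362531/45 ≈ 8056.244.
Standard quotas: P1 6.5406, P2 3.1256, P3 5.3247, P4 2.5367, P5 19.9197, P6 2.6258, P7 4.9269.
Lower quotas: P1 6, P2 3, P3 5, P4 2, P5 19, P6 2, P7 4 (sum 41, leaving 4 seats).
Remainders in descending order: P7 0.9269, P5 0.9197, P6 0.6258, P1 0.5406, P4 0.5367, P3 0.3247, P2 0.1256.
Largest remainders: P7, P5, P6, P1 receive the extra seats.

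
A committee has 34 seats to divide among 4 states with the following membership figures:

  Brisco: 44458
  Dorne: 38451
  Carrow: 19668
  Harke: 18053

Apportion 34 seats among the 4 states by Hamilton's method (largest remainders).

Brisco 12, Dorne 11, Carrow 6, Harke 5

Standard divisor: 120630 ÷ 34 ≈ 3547.941.
Standard quotas: Brisco 12.5306, Dorne 10.8376, Carrow 5.5435, Harke 5.0883.
Lower quotas: Brisco 12, Dorne 10, Carrow 5, Harke 5 (sum 32, leaving 2 seats).
Remainders in descending order: Dorne 0.8376, Carrow 0.5435, Brisco 0.5306, Harke 0.0883.
Largest remainders: Dorne, Carrow receive the extra seats.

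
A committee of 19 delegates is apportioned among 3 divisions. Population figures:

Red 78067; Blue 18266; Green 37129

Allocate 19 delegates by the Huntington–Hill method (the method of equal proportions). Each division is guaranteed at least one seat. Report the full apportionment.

With divisor 7119: modified quotas Red 10.966, Blue 2.566, Green 5.215.
Geometric-mean thresholds: Red √(10·11)=10.488, Blue √(2·3)=2.449, Green √(5·6)=5.477.
Each quota rounded against its threshold gives Red 11, Blue 3, Green 5 (total 19).

Red: 11, Blue: 3, Green: 5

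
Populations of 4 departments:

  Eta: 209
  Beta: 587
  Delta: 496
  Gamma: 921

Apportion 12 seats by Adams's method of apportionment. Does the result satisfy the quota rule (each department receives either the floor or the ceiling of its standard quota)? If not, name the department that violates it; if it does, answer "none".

Standard quotas: Eta 1.133, Beta 3.183, Delta 2.690, Gamma 4.994.
Adams allocation: Eta 1, Beta 3, Delta 3, Gamma 5.
Every allocation lies between the lower and upper quota.

none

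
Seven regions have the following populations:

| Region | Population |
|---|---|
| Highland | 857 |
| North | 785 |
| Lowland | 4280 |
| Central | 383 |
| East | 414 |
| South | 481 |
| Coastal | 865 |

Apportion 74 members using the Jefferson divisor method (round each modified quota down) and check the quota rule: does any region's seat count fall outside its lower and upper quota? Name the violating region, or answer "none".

Standard quotas: Highland 7.863, North 7.203, Lowland 39.271, Central 3.514, East 3.799, South 4.413, Coastal 7.937.
Jefferson allocation: Highland 8, North 7, Lowland 41, Central 3, East 3, South 4, Coastal 8.
Lowland has quota 39.271 (lower 39, upper 40) but receives 41 — outside the quota interval.

Lowland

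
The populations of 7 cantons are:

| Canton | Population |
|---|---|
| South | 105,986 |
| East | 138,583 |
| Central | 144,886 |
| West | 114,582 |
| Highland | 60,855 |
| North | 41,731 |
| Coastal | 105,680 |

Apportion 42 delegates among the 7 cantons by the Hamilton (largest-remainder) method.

South 6; East 8; Central 9; West 7; Highland 4; North 2; Coastal 6

Total 712303; standard divisor 712303/42 ≈ 16959.595.
Standard quotas: South 6.2493, East 8.1714, Central 8.5430, West 6.7562, Highland 3.5882, North 2.4606, Coastal 6.2313.
Lower quotas: South 6, East 8, Central 8, West 6, Highland 3, North 2, Coastal 6 (sum 39, leaving 3 seats).
Remainders in descending order: West 0.7562, Highland 0.5882, Central 0.5430, North 0.4606, South 0.2493, Coastal 0.2313, East 0.1714.
Largest remainders: West, Highland, Central receive the extra seats.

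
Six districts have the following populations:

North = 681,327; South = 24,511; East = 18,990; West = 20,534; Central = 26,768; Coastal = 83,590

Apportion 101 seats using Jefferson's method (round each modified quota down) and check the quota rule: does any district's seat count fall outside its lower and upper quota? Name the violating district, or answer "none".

Standard quotas: North 80.417, South 2.893, East 2.241, West 2.424, Central 3.159, Coastal 9.866.
Jefferson allocation: North 82, South 2, East 2, West 2, Central 3, Coastal 10.
North has quota 80.417 (lower 80, upper 81) but receives 82 — outside the quota interval.

North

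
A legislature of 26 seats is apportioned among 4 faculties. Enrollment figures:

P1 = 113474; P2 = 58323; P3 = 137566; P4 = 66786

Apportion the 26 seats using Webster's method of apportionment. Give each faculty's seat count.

P1: 8, P2: 4, P3: 9, P4: 5

Standard divisor 376149/26 ≈ 14467.269; standard quotas: P1 7.843, P2 4.031, P3 9.509, P4 4.616.
Rounding to the nearest integer gives 8, 4, 10, 5 = 27 seats, so the divisor must be adjusted.
With modified divisor 14700: modified quotas P1 7.719, P2 3.968, P3 9.358, P4 4.543.
Rounding to the nearest integer: P1 8, P2 4, P3 9, P4 5 (total 26).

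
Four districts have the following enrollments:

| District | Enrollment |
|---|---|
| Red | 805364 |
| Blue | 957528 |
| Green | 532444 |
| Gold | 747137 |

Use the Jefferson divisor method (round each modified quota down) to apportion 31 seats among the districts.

Standard divisor 3042473/31 ≈ 98144.29; standard quotas: Red 8.206, Blue 9.756, Green 5.425, Gold 7.613.
Rounding down gives 8, 9, 5, 7 = 29 seats, so the divisor must be adjusted.
With modified divisor 91400: modified quotas Red 8.811, Blue 10.476, Green 5.825, Gold 8.174.
Rounding down: Red 8, Blue 10, Green 5, Gold 8 (total 31).

Red 8, Blue 10, Green 5, Gold 8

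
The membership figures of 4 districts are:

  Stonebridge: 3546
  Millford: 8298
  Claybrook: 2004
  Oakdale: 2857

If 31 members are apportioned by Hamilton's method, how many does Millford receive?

15

Total 16705; standard divisor 16705/31 ≈ 538.871.
Standard quotas: Stonebridge 6.5804, Millford 15.3989, Claybrook 3.7189, Oakdale 5.3018.
Lower quotas: Stonebridge 6, Millford 15, Claybrook 3, Oakdale 5 (sum 29, leaving 2 seats).
Remainders in descending order: Claybrook 0.7189, Stonebridge 0.5804, Millford 0.3989, Oakdale 0.3018.
The surplus seats go to Claybrook, Stonebridge.
Millford receives 15.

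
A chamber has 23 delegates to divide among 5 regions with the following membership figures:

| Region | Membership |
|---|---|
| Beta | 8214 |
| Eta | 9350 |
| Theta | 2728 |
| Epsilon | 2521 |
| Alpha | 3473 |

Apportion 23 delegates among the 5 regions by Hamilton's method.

Standard divisor: 26286 ÷ 23 ≈ 1142.87.
Standard quotas: Beta 7.1872, Eta 8.1812, Theta 2.3870, Epsilon 2.2059, Alpha 3.0388.
Lower quotas: Beta 7, Eta 8, Theta 2, Epsilon 2, Alpha 3 (sum 22, leaving 1 seat).
Remainders in descending order: Theta 0.3870, Epsilon 0.2059, Beta 0.1872, Eta 0.1812, Alpha 0.0388.
The surplus seat goes to Theta.

Beta 7, Eta 8, Theta 3, Epsilon 2, Alpha 3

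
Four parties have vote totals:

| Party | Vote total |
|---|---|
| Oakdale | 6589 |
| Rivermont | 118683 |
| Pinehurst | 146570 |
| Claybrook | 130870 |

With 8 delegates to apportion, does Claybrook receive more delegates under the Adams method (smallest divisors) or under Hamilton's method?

Hamilton

Adams: Oakdale 1, Rivermont 2, Pinehurst 3, Claybrook 2.
Hamilton: Oakdale 0, Rivermont 2, Pinehurst 3, Claybrook 3.
Claybrook gets 2 under Adams and 3 under Hamilton.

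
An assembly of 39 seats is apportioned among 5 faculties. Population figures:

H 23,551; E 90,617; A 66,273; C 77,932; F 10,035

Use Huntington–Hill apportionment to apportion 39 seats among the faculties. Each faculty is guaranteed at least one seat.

H 3, E 13, A 10, C 11, F 2

With divisor 6892: modified quotas H 3.417, E 13.148, A 9.616, C 11.308, F 1.456.
Geometric-mean thresholds: H √(3·4)=3.464, E √(13·14)=13.491, A √(9·10)=9.487, C √(11·12)=11.489, F √(1·2)=1.414.
Each quota rounded against its threshold gives H 3, E 13, A 10, C 11, F 2 (total 39).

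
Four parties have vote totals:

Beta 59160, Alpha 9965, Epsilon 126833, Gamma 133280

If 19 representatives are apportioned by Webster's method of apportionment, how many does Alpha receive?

1

Standard divisor 329238/19 ≈ 17328.316; standard quotas: Beta 3.414, Alpha 0.575, Epsilon 7.319, Gamma 7.691.
Rounding to the nearest integer gives Beta 3, Alpha 1, Epsilon 7, Gamma 8 — total 19, matching the house size, so no adjustment is needed.
Alpha receives 1.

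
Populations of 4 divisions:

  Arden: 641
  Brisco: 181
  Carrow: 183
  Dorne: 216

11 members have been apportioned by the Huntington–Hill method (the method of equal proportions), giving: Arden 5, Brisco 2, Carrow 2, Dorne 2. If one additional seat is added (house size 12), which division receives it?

Priority for the next seat is population ÷ (√(s·(s+1))).
Priorities: Arden 117.030, Brisco 73.893, Carrow 74.709, Dorne 88.182.
Highest priority: Arden.

Arden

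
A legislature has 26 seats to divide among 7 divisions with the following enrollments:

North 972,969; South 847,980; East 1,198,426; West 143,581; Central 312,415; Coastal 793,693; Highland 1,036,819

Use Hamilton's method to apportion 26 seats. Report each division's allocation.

Standard divisor: 5305883 ÷ 26 ≈ 204072.423.
Standard quotas: North 4.7678, South 4.1553, East 5.8726, West 0.7036, Central 1.5309, Coastal 3.8893, Highland 5.0806.
Lower quotas: North 4, South 4, East 5, West 0, Central 1, Coastal 3, Highland 5 (sum 22, leaving 4 seats).
Remainders in descending order: Coastal 0.8893, East 0.8726, North 0.7678, West 0.7036, Central 0.5309, South 0.1553, Highland 0.0806.
Largest remainders: Coastal, East, North, West receive the extra seats.

North=5; South=4; East=6; West=1; Central=1; Coastal=4; Highland=5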